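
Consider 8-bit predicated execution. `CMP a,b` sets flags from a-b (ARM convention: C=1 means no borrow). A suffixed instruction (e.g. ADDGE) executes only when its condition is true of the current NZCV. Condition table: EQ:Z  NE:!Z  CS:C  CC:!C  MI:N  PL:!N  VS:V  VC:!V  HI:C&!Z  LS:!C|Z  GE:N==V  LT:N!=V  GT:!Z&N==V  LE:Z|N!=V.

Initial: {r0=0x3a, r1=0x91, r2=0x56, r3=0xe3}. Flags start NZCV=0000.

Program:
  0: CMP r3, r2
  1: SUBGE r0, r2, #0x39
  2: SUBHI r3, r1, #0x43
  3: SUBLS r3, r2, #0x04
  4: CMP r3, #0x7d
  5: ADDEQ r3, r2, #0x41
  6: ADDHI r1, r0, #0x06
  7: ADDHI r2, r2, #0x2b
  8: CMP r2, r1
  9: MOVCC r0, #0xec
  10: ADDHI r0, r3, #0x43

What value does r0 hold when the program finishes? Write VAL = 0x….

[0] flags=1010 → (cmp)
[1] flags=1010 GE?F → skip
[2] flags=1010 HI?T → r3=0x4e
[3] flags=1010 LS?F → skip
[4] flags=1000 → (cmp)
[5] flags=1000 EQ?F → skip
[6] flags=1000 HI?F → skip
[7] flags=1000 HI?F → skip
[8] flags=1001 → (cmp)
[9] flags=1001 CC?T → r0=0xec
[10] flags=1001 HI?F → skip

VAL = 0xec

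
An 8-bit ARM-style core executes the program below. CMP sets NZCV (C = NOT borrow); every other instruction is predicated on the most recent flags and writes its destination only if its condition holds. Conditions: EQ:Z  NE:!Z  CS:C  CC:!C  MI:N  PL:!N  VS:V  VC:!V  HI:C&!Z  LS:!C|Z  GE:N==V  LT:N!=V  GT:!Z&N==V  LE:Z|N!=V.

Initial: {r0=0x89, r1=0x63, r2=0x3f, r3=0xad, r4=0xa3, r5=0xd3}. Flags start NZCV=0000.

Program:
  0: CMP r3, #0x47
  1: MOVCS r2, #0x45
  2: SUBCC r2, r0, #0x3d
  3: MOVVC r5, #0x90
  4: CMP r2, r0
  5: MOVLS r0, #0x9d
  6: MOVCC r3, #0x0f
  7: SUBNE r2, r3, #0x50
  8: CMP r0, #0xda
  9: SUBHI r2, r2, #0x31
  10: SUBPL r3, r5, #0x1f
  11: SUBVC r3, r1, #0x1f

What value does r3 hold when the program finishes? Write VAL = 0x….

0: ✓ CMP  NZCV=0011
1: ✓ MOVCS  r2←0x45
2: · SUBCC
3: · MOVVC
4: ✓ CMP  NZCV=1001
5: ✓ MOVLS  r0←0x9d
6: ✓ MOVCC  r3←0x0f
7: ✓ SUBNE  r2←0xbf
8: ✓ CMP  NZCV=1000
9: · SUBHI
10: · SUBPL
11: ✓ SUBVC  r3←0x44

VAL = 0x44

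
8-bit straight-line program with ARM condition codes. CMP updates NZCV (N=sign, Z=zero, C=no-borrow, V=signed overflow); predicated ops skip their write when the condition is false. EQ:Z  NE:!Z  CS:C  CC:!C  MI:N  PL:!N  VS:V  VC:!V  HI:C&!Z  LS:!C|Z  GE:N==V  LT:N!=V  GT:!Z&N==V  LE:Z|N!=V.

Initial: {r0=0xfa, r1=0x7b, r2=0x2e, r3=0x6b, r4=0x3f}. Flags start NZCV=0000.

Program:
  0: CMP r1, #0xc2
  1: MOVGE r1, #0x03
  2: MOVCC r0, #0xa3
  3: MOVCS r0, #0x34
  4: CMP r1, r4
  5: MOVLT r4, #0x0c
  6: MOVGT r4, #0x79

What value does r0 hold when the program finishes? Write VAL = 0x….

VAL = 0xa3

[0] flags=1001 → (cmp)
[1] flags=1001 GE?T → r1=0x03
[2] flags=1001 CC?T → r0=0xa3
[3] flags=1001 CS?F → skip
[4] flags=1000 → (cmp)
[5] flags=1000 LT?T → r4=0x0c
[6] flags=1000 GT?F → skip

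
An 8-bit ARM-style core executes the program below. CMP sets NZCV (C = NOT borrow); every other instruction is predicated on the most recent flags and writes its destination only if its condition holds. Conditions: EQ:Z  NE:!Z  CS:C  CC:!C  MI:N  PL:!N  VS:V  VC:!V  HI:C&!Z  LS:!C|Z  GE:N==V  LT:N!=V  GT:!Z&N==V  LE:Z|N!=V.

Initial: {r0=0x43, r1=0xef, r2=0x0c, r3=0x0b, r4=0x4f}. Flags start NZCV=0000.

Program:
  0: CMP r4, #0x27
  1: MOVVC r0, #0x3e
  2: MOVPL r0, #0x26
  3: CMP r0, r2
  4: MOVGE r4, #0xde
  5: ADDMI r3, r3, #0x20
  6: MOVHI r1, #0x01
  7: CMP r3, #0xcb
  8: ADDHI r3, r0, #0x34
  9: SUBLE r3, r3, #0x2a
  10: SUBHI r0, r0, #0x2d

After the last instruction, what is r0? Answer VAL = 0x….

VAL = 0x26

[0] flags=0010 → (cmp)
[1] flags=0010 VC?T → r0=0x3e
[2] flags=0010 PL?T → r0=0x26
[3] flags=0010 → (cmp)
[4] flags=0010 GE?T → r4=0xde
[5] flags=0010 MI?F → skip
[6] flags=0010 HI?T → r1=0x01
[7] flags=0000 → (cmp)
[8] flags=0000 HI?F → skip
[9] flags=0000 LE?F → skip
[10] flags=0000 HI?F → skip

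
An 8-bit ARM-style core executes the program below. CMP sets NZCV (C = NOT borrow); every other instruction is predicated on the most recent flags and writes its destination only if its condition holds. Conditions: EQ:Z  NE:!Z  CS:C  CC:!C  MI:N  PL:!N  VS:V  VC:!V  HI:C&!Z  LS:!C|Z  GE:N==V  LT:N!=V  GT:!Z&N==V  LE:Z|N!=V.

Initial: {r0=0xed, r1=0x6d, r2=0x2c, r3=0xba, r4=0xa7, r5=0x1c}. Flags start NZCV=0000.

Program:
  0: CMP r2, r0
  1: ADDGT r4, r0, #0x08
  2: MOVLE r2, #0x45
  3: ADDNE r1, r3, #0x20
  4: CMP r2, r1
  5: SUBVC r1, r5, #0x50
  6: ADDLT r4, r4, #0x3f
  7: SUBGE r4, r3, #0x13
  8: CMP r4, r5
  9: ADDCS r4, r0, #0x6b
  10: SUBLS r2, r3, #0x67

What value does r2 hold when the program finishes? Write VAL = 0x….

0: ✓ CMP  NZCV=0000
1: ✓ ADDGT  r4←0xf5
2: · MOVLE
3: ✓ ADDNE  r1←0xda
4: ✓ CMP  NZCV=0000
5: ✓ SUBVC  r1←0xcc
6: · ADDLT
7: ✓ SUBGE  r4←0xa7
8: ✓ CMP  NZCV=1010
9: ✓ ADDCS  r4←0x58
10: · SUBLS

VAL = 0x2c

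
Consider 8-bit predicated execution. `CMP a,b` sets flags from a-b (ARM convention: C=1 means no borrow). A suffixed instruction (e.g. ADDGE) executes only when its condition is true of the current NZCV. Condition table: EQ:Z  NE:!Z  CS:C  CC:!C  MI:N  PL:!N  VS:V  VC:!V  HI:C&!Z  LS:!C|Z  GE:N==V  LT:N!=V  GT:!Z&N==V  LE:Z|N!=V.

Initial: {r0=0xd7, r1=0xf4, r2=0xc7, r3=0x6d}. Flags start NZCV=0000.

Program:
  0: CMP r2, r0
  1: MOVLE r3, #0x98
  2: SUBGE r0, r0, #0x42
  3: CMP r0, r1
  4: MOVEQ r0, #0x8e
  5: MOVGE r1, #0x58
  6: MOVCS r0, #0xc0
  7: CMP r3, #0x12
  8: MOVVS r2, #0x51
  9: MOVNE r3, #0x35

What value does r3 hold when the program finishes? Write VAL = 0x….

0: ✓ CMP  NZCV=1000
1: ✓ MOVLE  r3←0x98
2: · SUBGE
3: ✓ CMP  NZCV=1000
4: · MOVEQ
5: · MOVGE
6: · MOVCS
7: ✓ CMP  NZCV=1010
8: · MOVVS
9: ✓ MOVNE  r3←0x35

VAL = 0x35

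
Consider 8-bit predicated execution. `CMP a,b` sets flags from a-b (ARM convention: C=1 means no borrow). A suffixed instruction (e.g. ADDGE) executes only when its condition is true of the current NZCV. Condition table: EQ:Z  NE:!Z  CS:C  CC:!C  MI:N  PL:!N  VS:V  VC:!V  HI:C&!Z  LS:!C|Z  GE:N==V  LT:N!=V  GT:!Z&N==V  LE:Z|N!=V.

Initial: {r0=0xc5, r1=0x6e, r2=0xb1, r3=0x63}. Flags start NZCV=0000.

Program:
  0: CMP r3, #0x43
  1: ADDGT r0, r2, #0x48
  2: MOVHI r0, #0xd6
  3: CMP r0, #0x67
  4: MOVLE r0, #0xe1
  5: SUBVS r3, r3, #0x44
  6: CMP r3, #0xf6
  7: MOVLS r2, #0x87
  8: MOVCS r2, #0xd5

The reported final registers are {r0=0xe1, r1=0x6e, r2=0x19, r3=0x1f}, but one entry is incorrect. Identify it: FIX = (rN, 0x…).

FIX = (r2, 0x87)

[0] flags=0010 → (cmp)
[1] flags=0010 GT?T → r0=0xf9
[2] flags=0010 HI?T → r0=0xd6
[3] flags=0011 → (cmp)
[4] flags=0011 LE?T → r0=0xe1
[5] flags=0011 VS?T → r3=0x1f
[6] flags=0000 → (cmp)
[7] flags=0000 LS?T → r2=0x87
[8] flags=0000 CS?F → skip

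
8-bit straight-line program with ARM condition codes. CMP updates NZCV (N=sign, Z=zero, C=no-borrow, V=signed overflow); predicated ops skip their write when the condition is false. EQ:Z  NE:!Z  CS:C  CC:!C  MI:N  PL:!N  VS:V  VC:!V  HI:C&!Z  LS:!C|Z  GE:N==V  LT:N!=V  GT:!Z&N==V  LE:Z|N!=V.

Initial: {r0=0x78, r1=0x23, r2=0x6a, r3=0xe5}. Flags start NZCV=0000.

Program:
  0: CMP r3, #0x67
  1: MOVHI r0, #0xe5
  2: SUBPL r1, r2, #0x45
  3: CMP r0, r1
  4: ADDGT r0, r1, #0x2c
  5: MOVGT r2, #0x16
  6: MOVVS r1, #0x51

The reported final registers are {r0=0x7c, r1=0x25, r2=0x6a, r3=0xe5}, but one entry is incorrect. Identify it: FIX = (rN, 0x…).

[0] flags=0011 → (cmp)
[1] flags=0011 HI?T → r0=0xe5
[2] flags=0011 PL?T → r1=0x25
[3] flags=1010 → (cmp)
[4] flags=1010 GT?F → skip
[5] flags=1010 GT?F → skip
[6] flags=1010 VS?F → skip

FIX = (r0, 0xe5)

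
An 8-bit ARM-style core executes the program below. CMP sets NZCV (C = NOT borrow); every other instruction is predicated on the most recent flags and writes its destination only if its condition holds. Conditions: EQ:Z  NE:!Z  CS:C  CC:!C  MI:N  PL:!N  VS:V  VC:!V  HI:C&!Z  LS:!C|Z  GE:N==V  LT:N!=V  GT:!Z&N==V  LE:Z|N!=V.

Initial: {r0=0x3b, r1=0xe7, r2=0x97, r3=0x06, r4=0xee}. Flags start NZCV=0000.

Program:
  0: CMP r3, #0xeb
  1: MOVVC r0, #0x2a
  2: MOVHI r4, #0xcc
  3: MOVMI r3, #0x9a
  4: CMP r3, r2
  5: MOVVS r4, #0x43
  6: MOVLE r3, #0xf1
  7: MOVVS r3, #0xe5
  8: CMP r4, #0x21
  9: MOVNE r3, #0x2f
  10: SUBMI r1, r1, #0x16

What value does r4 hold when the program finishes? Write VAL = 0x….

VAL = 0xee

[0] flags=0000 → (cmp)
[1] flags=0000 VC?T → r0=0x2a
[2] flags=0000 HI?F → skip
[3] flags=0000 MI?F → skip
[4] flags=0000 → (cmp)
[5] flags=0000 VS?F → skip
[6] flags=0000 LE?F → skip
[7] flags=0000 VS?F → skip
[8] flags=1010 → (cmp)
[9] flags=1010 NE?T → r3=0x2f
[10] flags=1010 MI?T → r1=0xd1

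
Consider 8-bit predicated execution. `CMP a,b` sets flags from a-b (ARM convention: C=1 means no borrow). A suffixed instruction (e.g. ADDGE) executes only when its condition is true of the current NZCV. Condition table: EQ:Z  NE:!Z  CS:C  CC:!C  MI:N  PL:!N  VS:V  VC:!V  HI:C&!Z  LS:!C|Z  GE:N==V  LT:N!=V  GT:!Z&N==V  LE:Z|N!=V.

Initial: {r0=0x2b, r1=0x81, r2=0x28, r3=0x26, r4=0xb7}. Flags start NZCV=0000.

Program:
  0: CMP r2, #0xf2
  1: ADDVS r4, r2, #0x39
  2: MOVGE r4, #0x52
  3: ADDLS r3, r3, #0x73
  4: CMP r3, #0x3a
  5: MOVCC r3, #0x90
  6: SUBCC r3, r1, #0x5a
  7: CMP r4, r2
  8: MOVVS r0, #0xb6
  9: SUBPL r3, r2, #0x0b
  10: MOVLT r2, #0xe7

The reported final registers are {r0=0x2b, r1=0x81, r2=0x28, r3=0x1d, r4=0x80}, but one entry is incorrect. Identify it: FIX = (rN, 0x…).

FIX = (r4, 0x52)

[0] flags=0000 → (cmp)
[1] flags=0000 VS?F → skip
[2] flags=0000 GE?T → r4=0x52
[3] flags=0000 LS?T → r3=0x99
[4] flags=0011 → (cmp)
[5] flags=0011 CC?F → skip
[6] flags=0011 CC?F → skip
[7] flags=0010 → (cmp)
[8] flags=0010 VS?F → skip
[9] flags=0010 PL?T → r3=0x1d
[10] flags=0010 LT?F → skip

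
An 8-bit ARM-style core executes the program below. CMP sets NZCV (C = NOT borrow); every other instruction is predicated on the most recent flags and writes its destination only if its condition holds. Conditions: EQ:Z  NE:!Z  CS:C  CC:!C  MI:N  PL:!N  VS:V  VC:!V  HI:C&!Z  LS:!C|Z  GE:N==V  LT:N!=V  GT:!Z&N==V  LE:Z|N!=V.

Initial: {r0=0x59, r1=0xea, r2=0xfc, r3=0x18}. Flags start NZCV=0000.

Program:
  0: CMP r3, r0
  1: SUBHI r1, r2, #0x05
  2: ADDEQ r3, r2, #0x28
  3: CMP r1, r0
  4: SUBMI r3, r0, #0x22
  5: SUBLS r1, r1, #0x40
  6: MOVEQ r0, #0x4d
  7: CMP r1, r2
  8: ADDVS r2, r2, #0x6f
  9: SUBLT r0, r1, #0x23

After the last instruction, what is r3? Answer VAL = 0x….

0: ✓ CMP  NZCV=1000
1: · SUBHI
2: · ADDEQ
3: ✓ CMP  NZCV=1010
4: ✓ SUBMI  r3←0x37
5: · SUBLS
6: · MOVEQ
7: ✓ CMP  NZCV=1000
8: · ADDVS
9: ✓ SUBLT  r0←0xc7

VAL = 0x37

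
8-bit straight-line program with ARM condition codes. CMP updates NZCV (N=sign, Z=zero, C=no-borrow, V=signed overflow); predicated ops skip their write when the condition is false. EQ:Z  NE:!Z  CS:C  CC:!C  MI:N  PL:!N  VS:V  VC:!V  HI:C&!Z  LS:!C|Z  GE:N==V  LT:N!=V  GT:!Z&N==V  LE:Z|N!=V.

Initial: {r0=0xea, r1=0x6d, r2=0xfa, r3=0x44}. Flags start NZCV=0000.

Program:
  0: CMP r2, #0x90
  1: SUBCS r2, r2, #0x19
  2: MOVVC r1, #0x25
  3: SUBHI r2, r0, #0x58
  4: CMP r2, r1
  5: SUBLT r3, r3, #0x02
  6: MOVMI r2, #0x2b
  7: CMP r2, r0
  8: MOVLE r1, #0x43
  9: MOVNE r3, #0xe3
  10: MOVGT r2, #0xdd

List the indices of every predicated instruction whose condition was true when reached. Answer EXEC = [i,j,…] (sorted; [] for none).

EXEC = [1,2,3,5,8,9]

0: ✓ CMP  NZCV=0010
1: ✓ SUBCS  r2←0xe1
2: ✓ MOVVC  r1←0x25
3: ✓ SUBHI  r2←0x92
4: ✓ CMP  NZCV=0011
5: ✓ SUBLT  r3←0x42
6: · MOVMI
7: ✓ CMP  NZCV=1000
8: ✓ MOVLE  r1←0x43
9: ✓ MOVNE  r3←0xe3
10: · MOVGT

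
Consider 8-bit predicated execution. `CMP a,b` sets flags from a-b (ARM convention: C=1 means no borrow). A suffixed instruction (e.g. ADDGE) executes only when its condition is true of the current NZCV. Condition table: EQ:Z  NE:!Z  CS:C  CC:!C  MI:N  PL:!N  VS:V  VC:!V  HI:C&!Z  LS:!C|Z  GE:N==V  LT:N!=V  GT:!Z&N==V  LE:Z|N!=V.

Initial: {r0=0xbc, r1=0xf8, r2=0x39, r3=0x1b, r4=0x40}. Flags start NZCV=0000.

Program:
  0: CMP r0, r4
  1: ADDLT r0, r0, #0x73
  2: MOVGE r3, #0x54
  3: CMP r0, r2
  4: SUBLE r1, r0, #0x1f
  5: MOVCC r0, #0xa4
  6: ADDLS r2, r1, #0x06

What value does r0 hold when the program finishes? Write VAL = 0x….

0: ✓ CMP  NZCV=0011
1: ✓ ADDLT  r0←0x2f
2: · MOVGE
3: ✓ CMP  NZCV=1000
4: ✓ SUBLE  r1←0x10
5: ✓ MOVCC  r0←0xa4
6: ✓ ADDLS  r2←0x16

VAL = 0xa4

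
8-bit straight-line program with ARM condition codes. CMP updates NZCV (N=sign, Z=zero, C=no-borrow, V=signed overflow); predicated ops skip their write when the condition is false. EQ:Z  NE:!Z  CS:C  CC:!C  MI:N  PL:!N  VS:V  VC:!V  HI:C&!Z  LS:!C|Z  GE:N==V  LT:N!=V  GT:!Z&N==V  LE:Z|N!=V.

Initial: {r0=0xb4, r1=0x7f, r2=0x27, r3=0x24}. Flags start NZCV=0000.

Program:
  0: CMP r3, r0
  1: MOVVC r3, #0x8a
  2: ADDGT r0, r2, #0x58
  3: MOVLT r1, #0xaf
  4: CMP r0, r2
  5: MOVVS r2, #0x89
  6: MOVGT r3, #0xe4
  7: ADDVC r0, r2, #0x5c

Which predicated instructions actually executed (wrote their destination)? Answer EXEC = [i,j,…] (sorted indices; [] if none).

0: ✓ CMP  NZCV=0000
1: ✓ MOVVC  r3←0x8a
2: ✓ ADDGT  r0←0x7f
3: · MOVLT
4: ✓ CMP  NZCV=0010
5: · MOVVS
6: ✓ MOVGT  r3←0xe4
7: ✓ ADDVC  r0←0x83

EXEC = [1,2,6,7]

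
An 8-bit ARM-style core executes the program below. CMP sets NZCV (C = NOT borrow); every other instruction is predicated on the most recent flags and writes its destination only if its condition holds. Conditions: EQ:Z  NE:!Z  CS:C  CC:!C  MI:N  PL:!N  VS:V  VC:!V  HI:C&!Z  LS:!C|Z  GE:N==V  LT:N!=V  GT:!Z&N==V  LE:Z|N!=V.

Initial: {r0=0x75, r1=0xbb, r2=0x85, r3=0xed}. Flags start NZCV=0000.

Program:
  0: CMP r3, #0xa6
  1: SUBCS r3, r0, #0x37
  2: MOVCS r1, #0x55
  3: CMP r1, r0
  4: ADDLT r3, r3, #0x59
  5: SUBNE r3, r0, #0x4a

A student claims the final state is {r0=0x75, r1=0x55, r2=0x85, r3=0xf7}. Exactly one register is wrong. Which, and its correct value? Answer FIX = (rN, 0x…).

[0] flags=0010 → (cmp)
[1] flags=0010 CS?T → r3=0x3e
[2] flags=0010 CS?T → r1=0x55
[3] flags=1000 → (cmp)
[4] flags=1000 LT?T → r3=0x97
[5] flags=1000 NE?T → r3=0x2b

FIX = (r3, 0x2b)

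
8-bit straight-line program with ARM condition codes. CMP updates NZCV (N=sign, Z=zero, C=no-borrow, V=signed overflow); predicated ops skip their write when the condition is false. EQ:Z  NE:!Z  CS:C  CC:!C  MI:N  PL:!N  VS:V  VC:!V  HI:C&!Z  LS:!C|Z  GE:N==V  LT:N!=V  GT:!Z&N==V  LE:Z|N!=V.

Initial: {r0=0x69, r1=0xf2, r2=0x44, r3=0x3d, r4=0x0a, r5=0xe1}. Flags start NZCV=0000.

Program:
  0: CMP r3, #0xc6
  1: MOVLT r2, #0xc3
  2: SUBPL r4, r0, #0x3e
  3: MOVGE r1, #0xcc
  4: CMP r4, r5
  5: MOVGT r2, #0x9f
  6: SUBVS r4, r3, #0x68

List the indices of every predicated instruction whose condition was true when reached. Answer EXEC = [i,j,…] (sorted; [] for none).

EXEC = [2,3,5]

[0] flags=0000 → (cmp)
[1] flags=0000 LT?F → skip
[2] flags=0000 PL?T → r4=0x2b
[3] flags=0000 GE?T → r1=0xcc
[4] flags=0000 → (cmp)
[5] flags=0000 GT?T → r2=0x9f
[6] flags=0000 VS?F → skip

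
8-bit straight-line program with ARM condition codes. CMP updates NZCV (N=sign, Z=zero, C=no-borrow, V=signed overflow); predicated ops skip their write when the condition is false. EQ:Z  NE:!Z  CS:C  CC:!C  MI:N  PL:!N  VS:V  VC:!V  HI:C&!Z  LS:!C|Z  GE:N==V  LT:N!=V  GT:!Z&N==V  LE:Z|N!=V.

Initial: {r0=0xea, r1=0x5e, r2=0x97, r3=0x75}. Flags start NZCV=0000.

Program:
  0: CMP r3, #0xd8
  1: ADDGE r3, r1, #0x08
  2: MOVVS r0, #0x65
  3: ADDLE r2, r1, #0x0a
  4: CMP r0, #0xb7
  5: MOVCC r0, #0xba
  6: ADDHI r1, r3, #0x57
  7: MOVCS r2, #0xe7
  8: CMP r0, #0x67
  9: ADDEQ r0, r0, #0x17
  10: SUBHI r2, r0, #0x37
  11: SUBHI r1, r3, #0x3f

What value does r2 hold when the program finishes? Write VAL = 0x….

VAL = 0x83

0: ✓ CMP  NZCV=1001
1: ✓ ADDGE  r3←0x66
2: ✓ MOVVS  r0←0x65
3: · ADDLE
4: ✓ CMP  NZCV=1001
5: ✓ MOVCC  r0←0xba
6: · ADDHI
7: · MOVCS
8: ✓ CMP  NZCV=0011
9: · ADDEQ
10: ✓ SUBHI  r2←0x83
11: ✓ SUBHI  r1←0x27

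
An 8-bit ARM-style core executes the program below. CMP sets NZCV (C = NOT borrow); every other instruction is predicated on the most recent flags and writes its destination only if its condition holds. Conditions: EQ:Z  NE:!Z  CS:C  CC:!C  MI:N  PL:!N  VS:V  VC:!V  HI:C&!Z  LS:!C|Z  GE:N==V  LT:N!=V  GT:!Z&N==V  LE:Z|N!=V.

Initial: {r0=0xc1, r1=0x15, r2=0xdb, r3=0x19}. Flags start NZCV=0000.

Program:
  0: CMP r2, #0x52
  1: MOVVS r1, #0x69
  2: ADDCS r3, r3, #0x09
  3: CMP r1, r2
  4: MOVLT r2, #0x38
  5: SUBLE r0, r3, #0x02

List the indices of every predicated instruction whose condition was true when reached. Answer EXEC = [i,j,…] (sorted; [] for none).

0: ✓ CMP  NZCV=1010
1: · MOVVS
2: ✓ ADDCS  r3←0x22
3: ✓ CMP  NZCV=0000
4: · MOVLT
5: · SUBLE

EXEC = [2]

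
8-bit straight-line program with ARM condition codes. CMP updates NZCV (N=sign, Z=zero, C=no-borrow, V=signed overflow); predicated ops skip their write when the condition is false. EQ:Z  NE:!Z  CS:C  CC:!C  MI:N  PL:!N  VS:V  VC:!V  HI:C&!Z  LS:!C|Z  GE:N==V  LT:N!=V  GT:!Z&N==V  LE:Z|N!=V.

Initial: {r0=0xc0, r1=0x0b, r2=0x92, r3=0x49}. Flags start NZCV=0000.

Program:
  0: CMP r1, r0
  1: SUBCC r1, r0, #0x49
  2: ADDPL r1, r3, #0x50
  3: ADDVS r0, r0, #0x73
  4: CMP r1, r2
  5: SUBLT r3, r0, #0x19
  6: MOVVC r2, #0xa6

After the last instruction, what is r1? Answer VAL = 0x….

0: ✓ CMP  NZCV=0000
1: ✓ SUBCC  r1←0x77
2: ✓ ADDPL  r1←0x99
3: · ADDVS
4: ✓ CMP  NZCV=0010
5: · SUBLT
6: ✓ MOVVC  r2←0xa6

VAL = 0x99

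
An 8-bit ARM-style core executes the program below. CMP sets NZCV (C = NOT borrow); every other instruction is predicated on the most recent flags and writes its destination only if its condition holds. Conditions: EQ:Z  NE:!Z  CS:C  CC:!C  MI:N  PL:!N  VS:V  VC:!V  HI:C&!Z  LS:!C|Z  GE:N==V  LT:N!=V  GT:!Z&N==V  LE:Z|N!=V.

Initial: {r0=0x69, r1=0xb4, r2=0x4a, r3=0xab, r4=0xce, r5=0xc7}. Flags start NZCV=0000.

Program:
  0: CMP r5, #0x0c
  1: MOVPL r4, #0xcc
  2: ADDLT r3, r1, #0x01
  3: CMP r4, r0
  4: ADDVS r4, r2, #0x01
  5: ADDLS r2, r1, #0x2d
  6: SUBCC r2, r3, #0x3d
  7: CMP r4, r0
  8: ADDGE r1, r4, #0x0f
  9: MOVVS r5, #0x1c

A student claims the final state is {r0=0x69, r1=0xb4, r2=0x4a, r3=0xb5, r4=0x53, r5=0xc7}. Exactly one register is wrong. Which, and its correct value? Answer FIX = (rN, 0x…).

FIX = (r4, 0x4b)

0: ✓ CMP  NZCV=1010
1: · MOVPL
2: ✓ ADDLT  r3←0xb5
3: ✓ CMP  NZCV=0011
4: ✓ ADDVS  r4←0x4b
5: · ADDLS
6: · SUBCC
7: ✓ CMP  NZCV=1000
8: · ADDGE
9: · MOVVS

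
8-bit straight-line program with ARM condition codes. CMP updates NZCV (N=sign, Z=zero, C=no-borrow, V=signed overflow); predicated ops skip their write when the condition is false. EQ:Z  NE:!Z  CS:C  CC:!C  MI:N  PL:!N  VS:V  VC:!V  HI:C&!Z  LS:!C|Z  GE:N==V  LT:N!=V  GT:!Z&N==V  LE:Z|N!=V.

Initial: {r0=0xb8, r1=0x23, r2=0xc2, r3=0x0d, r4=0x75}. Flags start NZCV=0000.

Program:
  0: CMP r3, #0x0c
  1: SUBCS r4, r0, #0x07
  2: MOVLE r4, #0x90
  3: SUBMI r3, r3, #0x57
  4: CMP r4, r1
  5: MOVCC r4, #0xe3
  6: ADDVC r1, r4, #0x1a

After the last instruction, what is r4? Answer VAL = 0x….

VAL = 0xb1

0: ✓ CMP  NZCV=0010
1: ✓ SUBCS  r4←0xb1
2: · MOVLE
3: · SUBMI
4: ✓ CMP  NZCV=1010
5: · MOVCC
6: ✓ ADDVC  r1←0xcb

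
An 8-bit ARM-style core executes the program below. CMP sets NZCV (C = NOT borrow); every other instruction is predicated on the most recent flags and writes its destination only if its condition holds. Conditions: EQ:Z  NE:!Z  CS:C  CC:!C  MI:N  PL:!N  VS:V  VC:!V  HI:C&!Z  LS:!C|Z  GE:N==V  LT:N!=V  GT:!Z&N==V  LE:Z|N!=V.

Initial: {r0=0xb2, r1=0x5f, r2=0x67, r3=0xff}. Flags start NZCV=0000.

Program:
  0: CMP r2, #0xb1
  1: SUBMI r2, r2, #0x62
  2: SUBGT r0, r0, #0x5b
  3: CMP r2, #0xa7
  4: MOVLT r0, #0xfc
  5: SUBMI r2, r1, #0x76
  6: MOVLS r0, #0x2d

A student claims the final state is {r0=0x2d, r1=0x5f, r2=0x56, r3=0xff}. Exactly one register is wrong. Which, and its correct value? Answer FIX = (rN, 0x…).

FIX = (r2, 0x05)

0: ✓ CMP  NZCV=1001
1: ✓ SUBMI  r2←0x05
2: ✓ SUBGT  r0←0x57
3: ✓ CMP  NZCV=0000
4: · MOVLT
5: · SUBMI
6: ✓ MOVLS  r0←0x2d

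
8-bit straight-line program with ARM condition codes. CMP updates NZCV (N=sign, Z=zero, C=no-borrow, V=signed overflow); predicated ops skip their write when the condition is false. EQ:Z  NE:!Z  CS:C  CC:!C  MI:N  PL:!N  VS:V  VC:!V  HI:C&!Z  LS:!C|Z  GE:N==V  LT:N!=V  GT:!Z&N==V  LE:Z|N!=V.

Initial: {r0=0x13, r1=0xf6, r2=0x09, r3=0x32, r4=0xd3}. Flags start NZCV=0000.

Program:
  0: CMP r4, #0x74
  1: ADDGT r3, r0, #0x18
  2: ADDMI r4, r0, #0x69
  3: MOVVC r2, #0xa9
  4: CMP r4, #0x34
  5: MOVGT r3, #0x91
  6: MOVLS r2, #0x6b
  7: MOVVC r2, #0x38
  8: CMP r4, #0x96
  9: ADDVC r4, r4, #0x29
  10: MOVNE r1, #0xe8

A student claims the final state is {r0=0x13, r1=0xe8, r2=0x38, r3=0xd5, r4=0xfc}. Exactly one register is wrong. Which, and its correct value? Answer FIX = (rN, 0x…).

FIX = (r3, 0x32)

[0] flags=0011 → (cmp)
[1] flags=0011 GT?F → skip
[2] flags=0011 MI?F → skip
[3] flags=0011 VC?F → skip
[4] flags=1010 → (cmp)
[5] flags=1010 GT?F → skip
[6] flags=1010 LS?F → skip
[7] flags=1010 VC?T → r2=0x38
[8] flags=0010 → (cmp)
[9] flags=0010 VC?T → r4=0xfc
[10] flags=0010 NE?T → r1=0xe8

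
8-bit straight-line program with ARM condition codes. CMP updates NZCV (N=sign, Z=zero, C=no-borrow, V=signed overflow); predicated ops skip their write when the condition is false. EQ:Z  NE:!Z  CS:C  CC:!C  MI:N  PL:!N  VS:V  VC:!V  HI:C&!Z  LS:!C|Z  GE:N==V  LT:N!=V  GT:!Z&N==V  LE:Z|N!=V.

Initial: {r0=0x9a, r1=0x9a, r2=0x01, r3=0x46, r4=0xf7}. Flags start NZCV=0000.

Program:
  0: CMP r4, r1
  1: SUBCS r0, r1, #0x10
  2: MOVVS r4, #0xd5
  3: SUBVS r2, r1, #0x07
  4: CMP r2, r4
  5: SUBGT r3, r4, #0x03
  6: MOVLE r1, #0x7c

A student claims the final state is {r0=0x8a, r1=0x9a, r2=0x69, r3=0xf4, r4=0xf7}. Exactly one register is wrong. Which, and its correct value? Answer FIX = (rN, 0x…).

FIX = (r2, 0x01)

[0] flags=0010 → (cmp)
[1] flags=0010 CS?T → r0=0x8a
[2] flags=0010 VS?F → skip
[3] flags=0010 VS?F → skip
[4] flags=0000 → (cmp)
[5] flags=0000 GT?T → r3=0xf4
[6] flags=0000 LE?F → skip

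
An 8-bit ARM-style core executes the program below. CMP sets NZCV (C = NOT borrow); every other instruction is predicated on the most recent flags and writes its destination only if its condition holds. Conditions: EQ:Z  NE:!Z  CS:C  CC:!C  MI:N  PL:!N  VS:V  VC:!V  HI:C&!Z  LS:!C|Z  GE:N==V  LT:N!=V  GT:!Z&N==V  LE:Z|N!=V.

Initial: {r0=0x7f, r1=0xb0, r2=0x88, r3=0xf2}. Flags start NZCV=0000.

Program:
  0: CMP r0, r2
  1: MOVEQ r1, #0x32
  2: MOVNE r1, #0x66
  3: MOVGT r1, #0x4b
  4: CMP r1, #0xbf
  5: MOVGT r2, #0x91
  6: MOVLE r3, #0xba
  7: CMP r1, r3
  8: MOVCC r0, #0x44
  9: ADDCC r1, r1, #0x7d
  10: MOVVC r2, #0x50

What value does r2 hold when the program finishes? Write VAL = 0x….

VAL = 0x50

[0] flags=1001 → (cmp)
[1] flags=1001 EQ?F → skip
[2] flags=1001 NE?T → r1=0x66
[3] flags=1001 GT?T → r1=0x4b
[4] flags=1001 → (cmp)
[5] flags=1001 GT?T → r2=0x91
[6] flags=1001 LE?F → skip
[7] flags=0000 → (cmp)
[8] flags=0000 CC?T → r0=0x44
[9] flags=0000 CC?T → r1=0xc8
[10] flags=0000 VC?T → r2=0x50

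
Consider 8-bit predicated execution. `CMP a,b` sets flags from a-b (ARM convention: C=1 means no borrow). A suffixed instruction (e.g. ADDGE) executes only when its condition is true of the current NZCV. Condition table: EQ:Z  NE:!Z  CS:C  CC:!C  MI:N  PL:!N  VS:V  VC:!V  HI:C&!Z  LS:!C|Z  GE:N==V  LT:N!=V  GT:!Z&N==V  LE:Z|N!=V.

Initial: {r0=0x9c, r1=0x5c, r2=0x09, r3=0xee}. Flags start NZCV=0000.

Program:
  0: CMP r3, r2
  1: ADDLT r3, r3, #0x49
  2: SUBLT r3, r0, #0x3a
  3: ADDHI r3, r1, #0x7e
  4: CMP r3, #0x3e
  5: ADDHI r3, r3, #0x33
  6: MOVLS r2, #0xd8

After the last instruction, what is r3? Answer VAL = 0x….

VAL = 0x0d

0: ✓ CMP  NZCV=1010
1: ✓ ADDLT  r3←0x37
2: ✓ SUBLT  r3←0x62
3: ✓ ADDHI  r3←0xda
4: ✓ CMP  NZCV=1010
5: ✓ ADDHI  r3←0x0d
6: · MOVLS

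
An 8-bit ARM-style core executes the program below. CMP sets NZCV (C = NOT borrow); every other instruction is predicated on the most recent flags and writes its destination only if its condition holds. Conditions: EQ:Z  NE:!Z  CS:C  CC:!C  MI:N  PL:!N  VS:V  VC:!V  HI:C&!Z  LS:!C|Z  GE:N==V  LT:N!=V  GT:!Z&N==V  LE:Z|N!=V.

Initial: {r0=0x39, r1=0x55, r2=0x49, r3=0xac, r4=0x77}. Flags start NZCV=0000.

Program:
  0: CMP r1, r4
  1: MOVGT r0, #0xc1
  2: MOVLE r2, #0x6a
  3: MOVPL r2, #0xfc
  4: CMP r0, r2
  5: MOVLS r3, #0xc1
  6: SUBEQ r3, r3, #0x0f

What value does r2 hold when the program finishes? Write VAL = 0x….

0: ✓ CMP  NZCV=1000
1: · MOVGT
2: ✓ MOVLE  r2←0x6a
3: · MOVPL
4: ✓ CMP  NZCV=1000
5: ✓ MOVLS  r3←0xc1
6: · SUBEQ

VAL = 0x6a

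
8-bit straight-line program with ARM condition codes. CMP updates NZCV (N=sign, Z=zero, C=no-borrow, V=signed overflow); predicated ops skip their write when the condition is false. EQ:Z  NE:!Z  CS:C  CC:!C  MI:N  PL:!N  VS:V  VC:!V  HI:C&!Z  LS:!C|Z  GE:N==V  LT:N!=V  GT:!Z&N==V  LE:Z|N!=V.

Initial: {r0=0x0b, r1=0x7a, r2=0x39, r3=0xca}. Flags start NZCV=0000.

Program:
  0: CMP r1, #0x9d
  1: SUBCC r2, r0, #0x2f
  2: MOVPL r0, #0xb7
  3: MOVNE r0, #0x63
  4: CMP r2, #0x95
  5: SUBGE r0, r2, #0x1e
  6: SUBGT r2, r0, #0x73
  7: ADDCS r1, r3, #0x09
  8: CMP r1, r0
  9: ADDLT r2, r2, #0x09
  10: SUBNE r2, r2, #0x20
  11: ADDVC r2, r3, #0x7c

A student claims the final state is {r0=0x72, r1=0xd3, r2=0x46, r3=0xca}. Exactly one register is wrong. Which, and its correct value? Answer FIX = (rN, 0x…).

FIX = (r0, 0xbe)

0: ✓ CMP  NZCV=1001
1: ✓ SUBCC  r2←0xdc
2: · MOVPL
3: ✓ MOVNE  r0←0x63
4: ✓ CMP  NZCV=0010
5: ✓ SUBGE  r0←0xbe
6: ✓ SUBGT  r2←0x4b
7: ✓ ADDCS  r1←0xd3
8: ✓ CMP  NZCV=0010
9: · ADDLT
10: ✓ SUBNE  r2←0x2b
11: ✓ ADDVC  r2←0x46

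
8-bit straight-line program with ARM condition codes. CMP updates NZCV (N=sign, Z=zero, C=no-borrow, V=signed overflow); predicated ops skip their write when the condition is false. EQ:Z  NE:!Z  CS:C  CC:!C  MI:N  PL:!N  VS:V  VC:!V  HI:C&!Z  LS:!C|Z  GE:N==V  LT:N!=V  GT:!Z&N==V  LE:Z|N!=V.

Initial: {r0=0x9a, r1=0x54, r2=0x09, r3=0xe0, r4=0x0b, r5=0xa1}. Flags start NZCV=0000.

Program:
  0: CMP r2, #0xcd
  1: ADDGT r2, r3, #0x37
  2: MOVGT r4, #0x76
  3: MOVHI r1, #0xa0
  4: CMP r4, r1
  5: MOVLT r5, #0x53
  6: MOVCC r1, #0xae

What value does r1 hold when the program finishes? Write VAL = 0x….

VAL = 0x54

[0] flags=0000 → (cmp)
[1] flags=0000 GT?T → r2=0x17
[2] flags=0000 GT?T → r4=0x76
[3] flags=0000 HI?F → skip
[4] flags=0010 → (cmp)
[5] flags=0010 LT?F → skip
[6] flags=0010 CC?F → skip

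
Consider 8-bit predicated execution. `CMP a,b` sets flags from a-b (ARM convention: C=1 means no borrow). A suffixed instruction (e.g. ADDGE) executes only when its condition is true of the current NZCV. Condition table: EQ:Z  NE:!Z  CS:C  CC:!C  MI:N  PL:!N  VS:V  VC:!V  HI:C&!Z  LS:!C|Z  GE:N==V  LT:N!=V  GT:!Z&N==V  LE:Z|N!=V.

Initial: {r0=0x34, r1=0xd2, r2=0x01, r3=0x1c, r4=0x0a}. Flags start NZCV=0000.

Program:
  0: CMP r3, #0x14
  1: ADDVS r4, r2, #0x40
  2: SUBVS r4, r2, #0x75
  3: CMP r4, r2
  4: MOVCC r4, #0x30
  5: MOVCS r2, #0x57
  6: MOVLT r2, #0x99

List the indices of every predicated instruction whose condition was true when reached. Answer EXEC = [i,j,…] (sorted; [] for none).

[0] flags=0010 → (cmp)
[1] flags=0010 VS?F → skip
[2] flags=0010 VS?F → skip
[3] flags=0010 → (cmp)
[4] flags=0010 CC?F → skip
[5] flags=0010 CS?T → r2=0x57
[6] flags=0010 LT?F → skip

EXEC = [5]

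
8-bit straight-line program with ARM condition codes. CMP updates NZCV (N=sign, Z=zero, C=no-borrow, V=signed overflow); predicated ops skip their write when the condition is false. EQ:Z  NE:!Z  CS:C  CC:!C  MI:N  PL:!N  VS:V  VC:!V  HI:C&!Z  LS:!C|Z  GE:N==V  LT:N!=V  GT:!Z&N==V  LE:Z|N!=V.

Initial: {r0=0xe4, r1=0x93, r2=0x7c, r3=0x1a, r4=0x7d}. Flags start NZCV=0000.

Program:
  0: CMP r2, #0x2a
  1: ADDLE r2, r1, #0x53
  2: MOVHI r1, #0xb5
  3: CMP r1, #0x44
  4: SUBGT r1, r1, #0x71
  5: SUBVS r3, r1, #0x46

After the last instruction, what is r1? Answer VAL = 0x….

[0] flags=0010 → (cmp)
[1] flags=0010 LE?F → skip
[2] flags=0010 HI?T → r1=0xb5
[3] flags=0011 → (cmp)
[4] flags=0011 GT?F → skip
[5] flags=0011 VS?T → r3=0x6f

VAL = 0xb5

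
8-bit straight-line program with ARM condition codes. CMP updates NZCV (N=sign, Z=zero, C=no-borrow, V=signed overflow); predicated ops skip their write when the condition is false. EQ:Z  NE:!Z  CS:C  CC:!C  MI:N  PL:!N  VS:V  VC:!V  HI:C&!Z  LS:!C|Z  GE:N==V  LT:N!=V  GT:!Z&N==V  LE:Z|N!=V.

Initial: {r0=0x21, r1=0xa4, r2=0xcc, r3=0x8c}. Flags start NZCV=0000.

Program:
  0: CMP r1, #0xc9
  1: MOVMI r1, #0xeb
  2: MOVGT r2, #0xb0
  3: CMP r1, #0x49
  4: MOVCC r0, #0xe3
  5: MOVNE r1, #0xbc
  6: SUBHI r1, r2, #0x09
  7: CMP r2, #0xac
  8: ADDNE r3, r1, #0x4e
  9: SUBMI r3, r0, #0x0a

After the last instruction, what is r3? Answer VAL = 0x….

[0] flags=1000 → (cmp)
[1] flags=1000 MI?T → r1=0xeb
[2] flags=1000 GT?F → skip
[3] flags=1010 → (cmp)
[4] flags=1010 CC?F → skip
[5] flags=1010 NE?T → r1=0xbc
[6] flags=1010 HI?T → r1=0xc3
[7] flags=0010 → (cmp)
[8] flags=0010 NE?T → r3=0x11
[9] flags=0010 MI?F → skip

VAL = 0x11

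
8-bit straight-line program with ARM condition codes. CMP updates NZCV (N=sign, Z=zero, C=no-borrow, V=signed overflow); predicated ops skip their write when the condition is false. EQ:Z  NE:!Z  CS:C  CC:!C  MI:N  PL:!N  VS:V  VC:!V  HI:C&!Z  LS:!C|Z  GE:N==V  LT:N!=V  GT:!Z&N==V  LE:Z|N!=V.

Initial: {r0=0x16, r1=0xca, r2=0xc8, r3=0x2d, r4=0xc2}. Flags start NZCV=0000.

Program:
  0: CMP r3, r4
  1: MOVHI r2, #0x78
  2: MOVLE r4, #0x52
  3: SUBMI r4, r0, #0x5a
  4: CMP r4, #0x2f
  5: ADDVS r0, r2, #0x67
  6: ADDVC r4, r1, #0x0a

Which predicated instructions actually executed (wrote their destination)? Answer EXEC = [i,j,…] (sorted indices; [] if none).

EXEC = [6]

0: ✓ CMP  NZCV=0000
1: · MOVHI
2: · MOVLE
3: · SUBMI
4: ✓ CMP  NZCV=1010
5: · ADDVS
6: ✓ ADDVC  r4←0xd4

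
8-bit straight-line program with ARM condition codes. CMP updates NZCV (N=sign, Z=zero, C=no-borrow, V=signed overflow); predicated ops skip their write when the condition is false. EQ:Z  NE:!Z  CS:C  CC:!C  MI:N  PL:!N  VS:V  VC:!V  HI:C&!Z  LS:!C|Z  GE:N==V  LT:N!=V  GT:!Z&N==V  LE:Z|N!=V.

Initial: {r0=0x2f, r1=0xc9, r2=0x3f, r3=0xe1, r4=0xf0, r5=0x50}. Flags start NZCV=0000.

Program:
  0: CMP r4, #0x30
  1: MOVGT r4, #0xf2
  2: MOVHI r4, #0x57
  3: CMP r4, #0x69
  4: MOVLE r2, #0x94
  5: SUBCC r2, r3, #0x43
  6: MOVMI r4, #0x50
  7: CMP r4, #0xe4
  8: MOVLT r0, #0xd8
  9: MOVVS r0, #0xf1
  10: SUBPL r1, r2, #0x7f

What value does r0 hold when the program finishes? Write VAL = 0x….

0: ✓ CMP  NZCV=1010
1: · MOVGT
2: ✓ MOVHI  r4←0x57
3: ✓ CMP  NZCV=1000
4: ✓ MOVLE  r2←0x94
5: ✓ SUBCC  r2←0x9e
6: ✓ MOVMI  r4←0x50
7: ✓ CMP  NZCV=0000
8: · MOVLT
9: · MOVVS
10: ✓ SUBPL  r1←0x1f

VAL = 0x2f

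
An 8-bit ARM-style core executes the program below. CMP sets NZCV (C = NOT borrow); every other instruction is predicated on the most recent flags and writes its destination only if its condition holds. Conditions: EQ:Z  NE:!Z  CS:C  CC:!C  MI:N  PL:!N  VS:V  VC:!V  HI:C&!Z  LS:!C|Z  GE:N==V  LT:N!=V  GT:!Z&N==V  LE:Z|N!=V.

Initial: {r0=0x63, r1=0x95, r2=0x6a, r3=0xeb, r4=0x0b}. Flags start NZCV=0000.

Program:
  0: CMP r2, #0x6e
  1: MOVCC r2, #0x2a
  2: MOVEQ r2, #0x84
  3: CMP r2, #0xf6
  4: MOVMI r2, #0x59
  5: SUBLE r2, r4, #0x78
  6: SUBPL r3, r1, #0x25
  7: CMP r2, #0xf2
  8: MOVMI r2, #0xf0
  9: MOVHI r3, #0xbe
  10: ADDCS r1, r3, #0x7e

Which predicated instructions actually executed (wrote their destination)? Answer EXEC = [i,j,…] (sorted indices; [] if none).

EXEC = [1,6]

[0] flags=1000 → (cmp)
[1] flags=1000 CC?T → r2=0x2a
[2] flags=1000 EQ?F → skip
[3] flags=0000 → (cmp)
[4] flags=0000 MI?F → skip
[5] flags=0000 LE?F → skip
[6] flags=0000 PL?T → r3=0x70
[7] flags=0000 → (cmp)
[8] flags=0000 MI?F → skip
[9] flags=0000 HI?F → skip
[10] flags=0000 CS?F → skip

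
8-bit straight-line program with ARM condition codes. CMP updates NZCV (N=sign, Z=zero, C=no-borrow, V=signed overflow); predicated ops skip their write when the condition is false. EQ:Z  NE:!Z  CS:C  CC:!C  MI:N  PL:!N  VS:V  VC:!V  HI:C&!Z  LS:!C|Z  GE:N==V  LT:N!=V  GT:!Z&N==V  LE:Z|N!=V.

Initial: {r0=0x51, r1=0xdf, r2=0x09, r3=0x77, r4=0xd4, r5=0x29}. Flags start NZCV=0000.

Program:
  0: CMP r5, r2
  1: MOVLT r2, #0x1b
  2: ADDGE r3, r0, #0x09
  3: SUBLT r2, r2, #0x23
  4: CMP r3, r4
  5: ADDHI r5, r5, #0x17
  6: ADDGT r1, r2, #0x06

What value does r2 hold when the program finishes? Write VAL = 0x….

VAL = 0x09

0: ✓ CMP  NZCV=0010
1: · MOVLT
2: ✓ ADDGE  r3←0x5a
3: · SUBLT
4: ✓ CMP  NZCV=1001
5: · ADDHI
6: ✓ ADDGT  r1←0x0f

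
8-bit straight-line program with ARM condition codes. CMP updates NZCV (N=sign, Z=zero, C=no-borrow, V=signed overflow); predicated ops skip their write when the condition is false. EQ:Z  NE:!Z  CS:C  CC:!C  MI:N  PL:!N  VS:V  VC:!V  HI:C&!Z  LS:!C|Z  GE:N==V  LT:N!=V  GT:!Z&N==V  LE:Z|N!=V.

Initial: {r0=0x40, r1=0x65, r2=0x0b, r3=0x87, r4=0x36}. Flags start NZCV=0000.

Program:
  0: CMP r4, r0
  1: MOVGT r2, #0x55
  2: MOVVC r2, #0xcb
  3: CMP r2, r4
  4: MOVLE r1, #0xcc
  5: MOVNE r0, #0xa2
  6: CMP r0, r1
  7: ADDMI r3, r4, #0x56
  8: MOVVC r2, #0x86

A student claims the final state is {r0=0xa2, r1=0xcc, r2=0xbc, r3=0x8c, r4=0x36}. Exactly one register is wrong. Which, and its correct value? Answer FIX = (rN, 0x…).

FIX = (r2, 0x86)

[0] flags=1000 → (cmp)
[1] flags=1000 GT?F → skip
[2] flags=1000 VC?T → r2=0xcb
[3] flags=1010 → (cmp)
[4] flags=1010 LE?T → r1=0xcc
[5] flags=1010 NE?T → r0=0xa2
[6] flags=1000 → (cmp)
[7] flags=1000 MI?T → r3=0x8c
[8] flags=1000 VC?T → r2=0x86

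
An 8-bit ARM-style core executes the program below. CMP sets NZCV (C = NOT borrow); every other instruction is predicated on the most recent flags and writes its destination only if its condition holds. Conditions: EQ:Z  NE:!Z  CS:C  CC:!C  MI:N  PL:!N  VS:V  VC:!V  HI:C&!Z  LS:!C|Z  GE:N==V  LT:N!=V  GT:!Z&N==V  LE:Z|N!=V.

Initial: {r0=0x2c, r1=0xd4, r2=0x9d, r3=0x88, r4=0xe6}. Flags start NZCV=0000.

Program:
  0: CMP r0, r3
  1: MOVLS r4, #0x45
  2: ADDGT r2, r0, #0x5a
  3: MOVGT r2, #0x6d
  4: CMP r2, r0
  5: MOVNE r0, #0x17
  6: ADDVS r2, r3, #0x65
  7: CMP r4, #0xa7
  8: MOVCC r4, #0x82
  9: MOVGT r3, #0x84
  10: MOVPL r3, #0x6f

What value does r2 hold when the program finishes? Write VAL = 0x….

VAL = 0x6d

0: ✓ CMP  NZCV=1001
1: ✓ MOVLS  r4←0x45
2: ✓ ADDGT  r2←0x86
3: ✓ MOVGT  r2←0x6d
4: ✓ CMP  NZCV=0010
5: ✓ MOVNE  r0←0x17
6: · ADDVS
7: ✓ CMP  NZCV=1001
8: ✓ MOVCC  r4←0x82
9: ✓ MOVGT  r3←0x84
10: · MOVPL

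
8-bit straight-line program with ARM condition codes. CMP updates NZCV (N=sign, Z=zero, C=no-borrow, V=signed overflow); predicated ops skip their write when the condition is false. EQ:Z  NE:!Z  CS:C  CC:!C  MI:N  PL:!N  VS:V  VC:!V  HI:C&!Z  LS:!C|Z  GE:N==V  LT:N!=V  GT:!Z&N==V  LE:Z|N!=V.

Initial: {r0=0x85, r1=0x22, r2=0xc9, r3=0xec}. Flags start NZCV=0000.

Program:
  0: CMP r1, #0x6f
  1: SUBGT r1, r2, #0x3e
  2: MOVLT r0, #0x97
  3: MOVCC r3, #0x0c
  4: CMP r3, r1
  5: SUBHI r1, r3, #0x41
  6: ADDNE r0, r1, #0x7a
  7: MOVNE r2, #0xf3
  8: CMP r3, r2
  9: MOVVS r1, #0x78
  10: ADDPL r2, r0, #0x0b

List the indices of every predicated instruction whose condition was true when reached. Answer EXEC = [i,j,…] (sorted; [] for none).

EXEC = [2,3,6,7,10]

[0] flags=1000 → (cmp)
[1] flags=1000 GT?F → skip
[2] flags=1000 LT?T → r0=0x97
[3] flags=1000 CC?T → r3=0x0c
[4] flags=1000 → (cmp)
[5] flags=1000 HI?F → skip
[6] flags=1000 NE?T → r0=0x9c
[7] flags=1000 NE?T → r2=0xf3
[8] flags=0000 → (cmp)
[9] flags=0000 VS?F → skip
[10] flags=0000 PL?T → r2=0xa7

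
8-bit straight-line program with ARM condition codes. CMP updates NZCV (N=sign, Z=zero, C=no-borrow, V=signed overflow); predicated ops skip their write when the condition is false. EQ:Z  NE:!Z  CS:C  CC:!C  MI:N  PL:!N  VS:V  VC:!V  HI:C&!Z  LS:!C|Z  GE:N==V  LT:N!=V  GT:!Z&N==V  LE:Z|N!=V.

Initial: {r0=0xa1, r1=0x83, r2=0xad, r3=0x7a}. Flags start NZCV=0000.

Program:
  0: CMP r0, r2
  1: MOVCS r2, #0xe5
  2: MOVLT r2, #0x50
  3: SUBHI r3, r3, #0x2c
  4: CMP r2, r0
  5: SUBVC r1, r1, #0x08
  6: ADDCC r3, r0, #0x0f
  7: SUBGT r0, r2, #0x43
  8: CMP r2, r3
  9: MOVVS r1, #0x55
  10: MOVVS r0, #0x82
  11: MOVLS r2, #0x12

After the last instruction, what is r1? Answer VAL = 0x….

VAL = 0x55

0: ✓ CMP  NZCV=1000
1: · MOVCS
2: ✓ MOVLT  r2←0x50
3: · SUBHI
4: ✓ CMP  NZCV=1001
5: · SUBVC
6: ✓ ADDCC  r3←0xb0
7: ✓ SUBGT  r0←0x0d
8: ✓ CMP  NZCV=1001
9: ✓ MOVVS  r1←0x55
10: ✓ MOVVS  r0←0x82
11: ✓ MOVLS  r2←0x12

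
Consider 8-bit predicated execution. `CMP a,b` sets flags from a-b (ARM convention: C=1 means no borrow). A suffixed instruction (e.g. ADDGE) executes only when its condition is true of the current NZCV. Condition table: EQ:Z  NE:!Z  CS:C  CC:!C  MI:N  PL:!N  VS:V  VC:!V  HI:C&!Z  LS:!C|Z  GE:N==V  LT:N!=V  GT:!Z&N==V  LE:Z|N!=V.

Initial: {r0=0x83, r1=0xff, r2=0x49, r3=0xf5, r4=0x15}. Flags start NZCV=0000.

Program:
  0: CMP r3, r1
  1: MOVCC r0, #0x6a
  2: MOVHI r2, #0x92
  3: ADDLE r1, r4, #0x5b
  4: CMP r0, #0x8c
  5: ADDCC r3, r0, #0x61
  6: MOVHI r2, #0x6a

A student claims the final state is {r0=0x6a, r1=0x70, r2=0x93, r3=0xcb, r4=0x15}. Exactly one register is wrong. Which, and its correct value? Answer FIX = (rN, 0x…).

FIX = (r2, 0x49)

0: ✓ CMP  NZCV=1000
1: ✓ MOVCC  r0←0x6a
2: · MOVHI
3: ✓ ADDLE  r1←0x70
4: ✓ CMP  NZCV=1001
5: ✓ ADDCC  r3←0xcb
6: · MOVHI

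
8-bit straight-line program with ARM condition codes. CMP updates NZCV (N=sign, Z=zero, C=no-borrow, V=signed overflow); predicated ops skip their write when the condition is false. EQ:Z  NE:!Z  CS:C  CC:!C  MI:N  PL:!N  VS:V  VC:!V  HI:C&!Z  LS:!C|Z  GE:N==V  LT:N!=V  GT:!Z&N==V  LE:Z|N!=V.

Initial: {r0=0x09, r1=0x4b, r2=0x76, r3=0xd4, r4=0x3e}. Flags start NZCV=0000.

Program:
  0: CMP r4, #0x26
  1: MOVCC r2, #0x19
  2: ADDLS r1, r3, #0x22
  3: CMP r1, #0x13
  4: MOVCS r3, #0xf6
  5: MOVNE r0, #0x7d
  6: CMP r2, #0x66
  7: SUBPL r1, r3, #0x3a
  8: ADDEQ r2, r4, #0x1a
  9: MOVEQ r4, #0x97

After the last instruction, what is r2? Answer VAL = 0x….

[0] flags=0010 → (cmp)
[1] flags=0010 CC?F → skip
[2] flags=0010 LS?F → skip
[3] flags=0010 → (cmp)
[4] flags=0010 CS?T → r3=0xf6
[5] flags=0010 NE?T → r0=0x7d
[6] flags=0010 → (cmp)
[7] flags=0010 PL?T → r1=0xbc
[8] flags=0010 EQ?F → skip
[9] flags=0010 EQ?F → skip

VAL = 0x76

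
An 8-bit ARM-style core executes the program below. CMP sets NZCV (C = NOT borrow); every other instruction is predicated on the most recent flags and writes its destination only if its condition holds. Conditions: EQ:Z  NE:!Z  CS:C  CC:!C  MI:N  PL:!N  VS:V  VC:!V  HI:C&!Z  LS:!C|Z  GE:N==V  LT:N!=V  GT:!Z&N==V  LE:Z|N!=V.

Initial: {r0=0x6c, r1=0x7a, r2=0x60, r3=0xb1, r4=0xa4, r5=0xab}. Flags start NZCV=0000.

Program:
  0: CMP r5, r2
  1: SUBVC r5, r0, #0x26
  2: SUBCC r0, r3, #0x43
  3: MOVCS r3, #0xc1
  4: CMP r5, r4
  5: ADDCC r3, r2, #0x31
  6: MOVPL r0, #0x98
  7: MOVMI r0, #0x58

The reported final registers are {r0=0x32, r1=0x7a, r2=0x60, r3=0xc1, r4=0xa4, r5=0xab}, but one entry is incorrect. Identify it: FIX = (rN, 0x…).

[0] flags=0011 → (cmp)
[1] flags=0011 VC?F → skip
[2] flags=0011 CC?F → skip
[3] flags=0011 CS?T → r3=0xc1
[4] flags=0010 → (cmp)
[5] flags=0010 CC?F → skip
[6] flags=0010 PL?T → r0=0x98
[7] flags=0010 MI?F → skip

FIX = (r0, 0x98)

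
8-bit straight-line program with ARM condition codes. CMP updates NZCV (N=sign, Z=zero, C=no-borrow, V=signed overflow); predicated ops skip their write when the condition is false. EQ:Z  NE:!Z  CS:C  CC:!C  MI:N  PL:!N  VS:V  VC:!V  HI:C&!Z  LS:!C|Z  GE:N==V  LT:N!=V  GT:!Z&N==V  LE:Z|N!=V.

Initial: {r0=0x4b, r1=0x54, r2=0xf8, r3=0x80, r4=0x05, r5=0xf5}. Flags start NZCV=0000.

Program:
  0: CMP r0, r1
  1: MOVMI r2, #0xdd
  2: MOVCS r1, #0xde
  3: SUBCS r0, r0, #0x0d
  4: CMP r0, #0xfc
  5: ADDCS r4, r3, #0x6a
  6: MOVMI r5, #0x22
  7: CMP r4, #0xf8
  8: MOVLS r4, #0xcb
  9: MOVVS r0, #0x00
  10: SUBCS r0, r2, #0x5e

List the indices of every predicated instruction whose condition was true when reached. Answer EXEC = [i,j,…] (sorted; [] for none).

EXEC = [1,8]

0: ✓ CMP  NZCV=1000
1: ✓ MOVMI  r2←0xdd
2: · MOVCS
3: · SUBCS
4: ✓ CMP  NZCV=0000
5: · ADDCS
6: · MOVMI
7: ✓ CMP  NZCV=0000
8: ✓ MOVLS  r4←0xcb
9: · MOVVS
10: · SUBCS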